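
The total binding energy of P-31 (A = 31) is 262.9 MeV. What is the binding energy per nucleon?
B.E./A = 262.9/31 = 8.481 MeV/nucleon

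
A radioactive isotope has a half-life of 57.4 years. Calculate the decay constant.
λ = ln(2)/t½ = 0.01208 year⁻¹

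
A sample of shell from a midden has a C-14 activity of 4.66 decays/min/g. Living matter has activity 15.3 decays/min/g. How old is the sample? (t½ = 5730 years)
Age = t½ × log₂(A₀/A) = 9828 years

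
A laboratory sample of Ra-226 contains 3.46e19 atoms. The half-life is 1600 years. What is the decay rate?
A = λN = 1.499e16 decays/year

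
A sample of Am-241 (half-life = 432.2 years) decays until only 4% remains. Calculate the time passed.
t = t½ × log₂(N₀/N) = 2007 years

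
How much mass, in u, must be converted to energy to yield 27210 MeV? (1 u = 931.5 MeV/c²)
m = E/c² = 29.21 u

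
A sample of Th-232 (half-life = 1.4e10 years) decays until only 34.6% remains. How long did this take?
t = t½ × log₂(N₀/N) = 2.144e10 years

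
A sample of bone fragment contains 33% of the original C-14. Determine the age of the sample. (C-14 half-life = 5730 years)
Age = t½ × log₂(1/ratio) = 9165 years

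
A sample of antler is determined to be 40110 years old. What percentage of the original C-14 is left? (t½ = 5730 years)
N/N₀ = (1/2)^(t/t½) = 0.007812 = 0.781%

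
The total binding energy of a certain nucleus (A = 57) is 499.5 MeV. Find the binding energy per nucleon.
B.E./A = 499.5/57 = 8.763 MeV/nucleon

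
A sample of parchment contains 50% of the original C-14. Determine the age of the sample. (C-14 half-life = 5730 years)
Age = t½ × log₂(1/ratio) = 5730 years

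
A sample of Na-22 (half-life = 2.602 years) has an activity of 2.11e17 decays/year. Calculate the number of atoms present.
N = A/λ = 7.921e17 atoms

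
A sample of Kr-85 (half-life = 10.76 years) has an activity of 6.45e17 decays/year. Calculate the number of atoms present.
N = A/λ = 1.001e19 atoms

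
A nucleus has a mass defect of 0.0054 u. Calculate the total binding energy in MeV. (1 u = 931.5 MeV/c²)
B.E. = Δm × 931.5 = 5.03 MeV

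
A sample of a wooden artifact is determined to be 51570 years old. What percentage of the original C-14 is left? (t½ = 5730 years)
N/N₀ = (1/2)^(t/t½) = 0.001953 = 0.195%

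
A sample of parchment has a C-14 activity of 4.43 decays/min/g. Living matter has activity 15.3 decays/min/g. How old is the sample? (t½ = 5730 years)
Age = t½ × log₂(A₀/A) = 10250 years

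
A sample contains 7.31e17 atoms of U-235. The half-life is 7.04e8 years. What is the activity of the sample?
A = λN = 7.197e8 decays/year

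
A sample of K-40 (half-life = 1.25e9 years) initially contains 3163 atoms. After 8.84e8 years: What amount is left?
N = N₀(1/2)^(t/t½) = 1937 atoms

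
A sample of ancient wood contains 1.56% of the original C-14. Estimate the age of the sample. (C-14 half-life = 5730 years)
Age = t½ × log₂(1/ratio) = 34390 years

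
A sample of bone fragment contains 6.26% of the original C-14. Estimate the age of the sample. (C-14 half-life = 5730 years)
Age = t½ × log₂(1/ratio) = 22910 years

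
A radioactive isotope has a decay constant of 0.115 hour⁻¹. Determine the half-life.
t½ = ln(2)/λ = 6.027 hours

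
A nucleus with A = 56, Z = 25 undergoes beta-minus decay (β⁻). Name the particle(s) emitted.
β⁻: electron (e⁻) + antineutrino (ν̄ₑ)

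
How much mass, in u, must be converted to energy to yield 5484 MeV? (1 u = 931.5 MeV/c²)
m = E/c² = 5.887 u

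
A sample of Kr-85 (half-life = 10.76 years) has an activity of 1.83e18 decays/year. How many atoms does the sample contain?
N = A/λ = 2.841e19 atoms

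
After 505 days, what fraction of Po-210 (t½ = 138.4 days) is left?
N/N₀ = (1/2)^(t/t½) = 0.07972 = 7.97%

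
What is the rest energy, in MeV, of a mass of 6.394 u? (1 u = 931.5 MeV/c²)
E = mc² = 5956 MeV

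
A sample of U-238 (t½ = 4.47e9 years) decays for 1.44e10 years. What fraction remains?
N/N₀ = (1/2)^(t/t½) = 0.1072 = 10.7%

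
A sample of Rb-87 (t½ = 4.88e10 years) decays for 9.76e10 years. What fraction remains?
N/N₀ = (1/2)^(t/t½) = 0.25 = 25%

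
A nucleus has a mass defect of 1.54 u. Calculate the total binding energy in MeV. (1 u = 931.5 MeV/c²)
B.E. = Δm × 931.5 = 1435 MeV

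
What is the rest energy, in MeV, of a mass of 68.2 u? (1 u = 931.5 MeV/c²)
E = mc² = 63530 MeV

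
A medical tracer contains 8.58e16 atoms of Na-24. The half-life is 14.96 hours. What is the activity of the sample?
A = λN = 3.975e15 decays/hour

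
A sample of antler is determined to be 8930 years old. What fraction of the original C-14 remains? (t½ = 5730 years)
N/N₀ = (1/2)^(t/t½) = 0.3395 = 34%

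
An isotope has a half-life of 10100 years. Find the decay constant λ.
λ = ln(2)/t½ = 6.863e-5 year⁻¹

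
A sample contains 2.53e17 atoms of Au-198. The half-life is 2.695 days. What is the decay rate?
A = λN = 6.507e16 decays/day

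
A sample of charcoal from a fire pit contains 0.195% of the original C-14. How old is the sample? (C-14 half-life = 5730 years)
Age = t½ × log₂(1/ratio) = 51580 years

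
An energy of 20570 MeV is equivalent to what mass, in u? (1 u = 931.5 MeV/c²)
m = E/c² = 22.08 u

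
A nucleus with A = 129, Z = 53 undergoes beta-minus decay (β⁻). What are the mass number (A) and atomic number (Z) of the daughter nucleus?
Daughter: A = 129, Z = 54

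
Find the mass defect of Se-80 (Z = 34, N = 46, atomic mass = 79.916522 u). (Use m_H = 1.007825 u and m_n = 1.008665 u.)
Δm = Z·m_H + N·m_n − M = 0.7481 u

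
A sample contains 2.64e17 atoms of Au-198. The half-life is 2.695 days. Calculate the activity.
A = λN = 6.79e16 decays/day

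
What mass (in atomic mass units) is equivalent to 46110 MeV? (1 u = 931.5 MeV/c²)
m = E/c² = 49.5 u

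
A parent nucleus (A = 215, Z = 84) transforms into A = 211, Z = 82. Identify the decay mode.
ΔA = -4, ΔZ = -2 ⇒ alpha decay (α)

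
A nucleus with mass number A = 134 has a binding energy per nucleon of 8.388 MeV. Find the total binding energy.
B.E. = 8.388 × 134 = 1124 MeV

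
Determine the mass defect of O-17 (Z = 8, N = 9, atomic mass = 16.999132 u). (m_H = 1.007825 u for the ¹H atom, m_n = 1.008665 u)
Δm = Z·m_H + N·m_n − M = 0.1415 u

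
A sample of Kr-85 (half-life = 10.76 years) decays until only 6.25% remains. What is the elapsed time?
t = t½ × log₂(N₀/N) = 43.04 years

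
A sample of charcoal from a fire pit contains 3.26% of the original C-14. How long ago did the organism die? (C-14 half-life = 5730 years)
Age = t½ × log₂(1/ratio) = 28300 years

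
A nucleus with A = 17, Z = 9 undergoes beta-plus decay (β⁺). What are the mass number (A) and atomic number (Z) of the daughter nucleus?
Daughter: A = 17, Z = 8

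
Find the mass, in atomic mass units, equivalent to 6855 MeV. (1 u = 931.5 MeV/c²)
m = E/c² = 7.359 u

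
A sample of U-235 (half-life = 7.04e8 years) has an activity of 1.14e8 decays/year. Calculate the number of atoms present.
N = A/λ = 1.158e17 atoms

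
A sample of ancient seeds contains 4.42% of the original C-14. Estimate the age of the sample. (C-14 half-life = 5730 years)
Age = t½ × log₂(1/ratio) = 25780 years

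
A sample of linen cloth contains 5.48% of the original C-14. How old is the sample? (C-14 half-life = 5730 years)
Age = t½ × log₂(1/ratio) = 24010 years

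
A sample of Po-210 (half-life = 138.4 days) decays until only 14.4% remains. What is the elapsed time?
t = t½ × log₂(N₀/N) = 386.9 days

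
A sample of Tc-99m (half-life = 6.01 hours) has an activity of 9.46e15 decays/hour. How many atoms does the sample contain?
N = A/λ = 8.202e16 atoms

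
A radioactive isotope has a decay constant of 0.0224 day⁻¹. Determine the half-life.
t½ = ln(2)/λ = 30.94 days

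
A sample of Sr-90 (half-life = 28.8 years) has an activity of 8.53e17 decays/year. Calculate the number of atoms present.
N = A/λ = 3.544e19 atoms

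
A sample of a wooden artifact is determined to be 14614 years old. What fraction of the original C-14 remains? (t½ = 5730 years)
N/N₀ = (1/2)^(t/t½) = 0.1707 = 17.1%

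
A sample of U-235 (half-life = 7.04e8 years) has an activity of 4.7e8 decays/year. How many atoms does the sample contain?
N = A/λ = 4.774e17 atoms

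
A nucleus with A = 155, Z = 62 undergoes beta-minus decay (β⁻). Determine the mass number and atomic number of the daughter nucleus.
Daughter: A = 155, Z = 63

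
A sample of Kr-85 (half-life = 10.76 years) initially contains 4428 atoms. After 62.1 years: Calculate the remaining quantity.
N = N₀(1/2)^(t/t½) = 81.07 atoms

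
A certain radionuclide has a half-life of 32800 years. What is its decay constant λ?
λ = ln(2)/t½ = 2.113e-5 year⁻¹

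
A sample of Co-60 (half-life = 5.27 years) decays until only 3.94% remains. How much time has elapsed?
t = t½ × log₂(N₀/N) = 24.59 years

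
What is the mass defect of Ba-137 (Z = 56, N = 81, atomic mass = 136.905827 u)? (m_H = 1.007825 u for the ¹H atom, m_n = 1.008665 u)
Δm = Z·m_H + N·m_n − M = 1.234 u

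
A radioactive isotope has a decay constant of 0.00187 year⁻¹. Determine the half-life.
t½ = ln(2)/λ = 370.7 years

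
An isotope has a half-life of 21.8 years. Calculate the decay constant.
λ = ln(2)/t½ = 0.0318 year⁻¹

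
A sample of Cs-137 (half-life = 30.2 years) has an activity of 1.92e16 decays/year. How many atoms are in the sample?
N = A/λ = 8.365e17 atoms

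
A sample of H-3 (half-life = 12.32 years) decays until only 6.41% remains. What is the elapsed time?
t = t½ × log₂(N₀/N) = 48.83 years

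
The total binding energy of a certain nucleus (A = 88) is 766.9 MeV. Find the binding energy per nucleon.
B.E./A = 766.9/88 = 8.715 MeV/nucleon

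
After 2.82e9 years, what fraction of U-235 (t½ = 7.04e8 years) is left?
N/N₀ = (1/2)^(t/t½) = 0.06225 = 6.23%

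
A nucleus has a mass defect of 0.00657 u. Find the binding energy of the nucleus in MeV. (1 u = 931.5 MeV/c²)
B.E. = Δm × 931.5 = 6.12 MeV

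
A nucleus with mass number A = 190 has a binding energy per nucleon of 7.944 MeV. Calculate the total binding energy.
B.E. = 7.944 × 190 = 1509 MeV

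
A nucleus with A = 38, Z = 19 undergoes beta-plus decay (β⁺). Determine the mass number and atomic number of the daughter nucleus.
Daughter: A = 38, Z = 18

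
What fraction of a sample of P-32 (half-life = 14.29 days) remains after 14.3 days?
N/N₀ = (1/2)^(t/t½) = 0.4998 = 50%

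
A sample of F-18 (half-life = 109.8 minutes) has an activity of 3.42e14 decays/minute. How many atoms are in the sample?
N = A/λ = 5.418e16 atoms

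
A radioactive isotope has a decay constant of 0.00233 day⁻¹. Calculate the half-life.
t½ = ln(2)/λ = 297.5 days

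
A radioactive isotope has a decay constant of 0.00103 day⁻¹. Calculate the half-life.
t½ = ln(2)/λ = 673 days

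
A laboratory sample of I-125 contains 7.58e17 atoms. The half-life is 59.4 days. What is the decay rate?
A = λN = 8.845e15 decays/day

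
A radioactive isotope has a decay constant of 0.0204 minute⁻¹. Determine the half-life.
t½ = ln(2)/λ = 33.98 minutes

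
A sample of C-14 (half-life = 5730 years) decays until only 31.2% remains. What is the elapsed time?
t = t½ × log₂(N₀/N) = 9629 years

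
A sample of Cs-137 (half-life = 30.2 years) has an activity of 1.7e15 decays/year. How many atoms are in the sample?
N = A/λ = 7.407e16 atoms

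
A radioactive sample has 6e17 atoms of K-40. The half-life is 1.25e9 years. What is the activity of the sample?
A = λN = 3.327e8 decays/year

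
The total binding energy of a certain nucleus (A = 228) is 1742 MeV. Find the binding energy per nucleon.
B.E./A = 1742/228 = 7.64 MeV/nucleon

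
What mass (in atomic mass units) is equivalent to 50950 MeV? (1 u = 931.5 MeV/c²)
m = E/c² = 54.7 u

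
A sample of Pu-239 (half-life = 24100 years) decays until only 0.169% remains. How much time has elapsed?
t = t½ × log₂(N₀/N) = 2.219e5 years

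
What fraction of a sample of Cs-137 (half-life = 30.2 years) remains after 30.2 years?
N/N₀ = (1/2)^(t/t½) = 0.5 = 50%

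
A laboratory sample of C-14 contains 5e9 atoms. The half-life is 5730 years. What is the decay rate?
A = λN = 6.048e5 decays/year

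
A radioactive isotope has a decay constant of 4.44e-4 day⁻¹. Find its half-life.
t½ = ln(2)/λ = 1561 days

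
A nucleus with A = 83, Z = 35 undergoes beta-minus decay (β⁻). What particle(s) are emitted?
β⁻: electron (e⁻) + antineutrino (ν̄ₑ)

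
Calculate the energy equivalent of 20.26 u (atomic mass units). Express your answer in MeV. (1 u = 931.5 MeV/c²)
E = mc² = 18870 MeV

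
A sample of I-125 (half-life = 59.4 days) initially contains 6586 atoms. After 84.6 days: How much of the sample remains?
N = N₀(1/2)^(t/t½) = 2454 atoms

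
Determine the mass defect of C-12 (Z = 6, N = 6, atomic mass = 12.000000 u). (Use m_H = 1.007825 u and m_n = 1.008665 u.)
Δm = Z·m_H + N·m_n − M = 0.09894 u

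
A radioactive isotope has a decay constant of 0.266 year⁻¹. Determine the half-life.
t½ = ln(2)/λ = 2.606 years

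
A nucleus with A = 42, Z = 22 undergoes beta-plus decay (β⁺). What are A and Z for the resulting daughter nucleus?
Daughter: A = 42, Z = 21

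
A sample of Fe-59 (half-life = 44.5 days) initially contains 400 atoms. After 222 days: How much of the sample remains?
N = N₀(1/2)^(t/t½) = 12.6 atoms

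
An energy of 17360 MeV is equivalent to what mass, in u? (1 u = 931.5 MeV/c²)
m = E/c² = 18.64 u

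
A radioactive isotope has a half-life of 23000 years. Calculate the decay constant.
λ = ln(2)/t½ = 3.014e-5 year⁻¹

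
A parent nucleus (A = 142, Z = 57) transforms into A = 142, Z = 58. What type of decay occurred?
ΔA = 0, ΔZ = +1 ⇒ beta-minus decay (β⁻)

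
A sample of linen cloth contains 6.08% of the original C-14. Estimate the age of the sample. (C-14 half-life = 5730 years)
Age = t½ × log₂(1/ratio) = 23150 years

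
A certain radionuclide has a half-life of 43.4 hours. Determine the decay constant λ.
λ = ln(2)/t½ = 0.01597 hour⁻¹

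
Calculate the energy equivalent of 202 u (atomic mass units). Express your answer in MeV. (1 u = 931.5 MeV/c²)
E = mc² = 1.882e5 MeV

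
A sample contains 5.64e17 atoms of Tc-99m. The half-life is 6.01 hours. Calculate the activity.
A = λN = 6.505e16 decays/hour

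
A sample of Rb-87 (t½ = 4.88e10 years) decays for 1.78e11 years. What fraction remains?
N/N₀ = (1/2)^(t/t½) = 0.0798 = 7.98%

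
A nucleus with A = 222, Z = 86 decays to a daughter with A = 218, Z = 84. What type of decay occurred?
ΔA = -4, ΔZ = -2 ⇒ alpha decay (α)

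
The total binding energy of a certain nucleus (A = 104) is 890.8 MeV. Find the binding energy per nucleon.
B.E./A = 890.8/104 = 8.565 MeV/nucleon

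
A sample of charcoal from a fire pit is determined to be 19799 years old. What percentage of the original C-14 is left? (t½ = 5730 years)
N/N₀ = (1/2)^(t/t½) = 0.09117 = 9.12%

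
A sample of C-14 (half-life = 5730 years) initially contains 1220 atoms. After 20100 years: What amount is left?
N = N₀(1/2)^(t/t½) = 107.2 atoms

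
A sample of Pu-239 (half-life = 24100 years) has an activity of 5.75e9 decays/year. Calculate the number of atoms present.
N = A/λ = 1.999e14 atoms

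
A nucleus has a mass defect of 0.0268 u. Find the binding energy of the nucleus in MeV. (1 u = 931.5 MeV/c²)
B.E. = Δm × 931.5 = 24.96 MeV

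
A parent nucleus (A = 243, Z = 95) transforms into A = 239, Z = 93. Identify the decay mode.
ΔA = -4, ΔZ = -2 ⇒ alpha decay (α)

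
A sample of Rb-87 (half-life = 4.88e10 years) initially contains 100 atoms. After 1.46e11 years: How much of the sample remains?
N = N₀(1/2)^(t/t½) = 12.57 atoms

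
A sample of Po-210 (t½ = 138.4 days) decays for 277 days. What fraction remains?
N/N₀ = (1/2)^(t/t½) = 0.2497 = 25%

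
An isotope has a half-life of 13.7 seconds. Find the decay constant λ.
λ = ln(2)/t½ = 0.05059 second⁻¹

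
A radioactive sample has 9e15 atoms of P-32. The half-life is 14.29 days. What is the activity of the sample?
A = λN = 4.366e14 decays/day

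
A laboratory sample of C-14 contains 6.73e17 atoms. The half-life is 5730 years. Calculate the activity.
A = λN = 8.141e13 decays/year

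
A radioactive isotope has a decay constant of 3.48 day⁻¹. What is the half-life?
t½ = ln(2)/λ = 0.1992 days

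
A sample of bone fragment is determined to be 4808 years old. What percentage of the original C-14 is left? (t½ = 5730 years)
N/N₀ = (1/2)^(t/t½) = 0.559 = 55.9%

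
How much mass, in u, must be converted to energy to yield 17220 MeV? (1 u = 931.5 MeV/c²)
m = E/c² = 18.49 u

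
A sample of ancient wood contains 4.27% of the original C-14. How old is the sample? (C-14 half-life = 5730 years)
Age = t½ × log₂(1/ratio) = 26070 years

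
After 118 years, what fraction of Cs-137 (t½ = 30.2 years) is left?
N/N₀ = (1/2)^(t/t½) = 0.06665 = 6.66%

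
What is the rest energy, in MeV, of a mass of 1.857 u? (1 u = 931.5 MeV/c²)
E = mc² = 1730 MeV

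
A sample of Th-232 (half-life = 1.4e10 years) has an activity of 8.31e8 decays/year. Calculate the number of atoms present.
N = A/λ = 1.678e19 atoms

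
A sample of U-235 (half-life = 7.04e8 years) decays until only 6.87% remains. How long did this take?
t = t½ × log₂(N₀/N) = 2.72e9 years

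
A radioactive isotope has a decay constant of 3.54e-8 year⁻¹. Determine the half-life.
t½ = ln(2)/λ = 1.958e7 years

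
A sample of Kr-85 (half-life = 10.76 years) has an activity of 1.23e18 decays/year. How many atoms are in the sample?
N = A/λ = 1.909e19 atoms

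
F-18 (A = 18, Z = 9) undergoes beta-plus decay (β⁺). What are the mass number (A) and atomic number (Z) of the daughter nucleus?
Daughter: A = 18, Z = 8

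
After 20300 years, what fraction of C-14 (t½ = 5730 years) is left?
N/N₀ = (1/2)^(t/t½) = 0.08581 = 8.58%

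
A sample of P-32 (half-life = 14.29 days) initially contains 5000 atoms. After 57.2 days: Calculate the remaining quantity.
N = N₀(1/2)^(t/t½) = 311.9 atoms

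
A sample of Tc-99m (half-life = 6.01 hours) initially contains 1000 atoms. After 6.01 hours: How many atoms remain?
N = N₀(1/2)^(t/t½) = 500 atoms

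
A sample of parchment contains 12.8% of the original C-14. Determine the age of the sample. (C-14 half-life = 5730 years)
Age = t½ × log₂(1/ratio) = 16990 years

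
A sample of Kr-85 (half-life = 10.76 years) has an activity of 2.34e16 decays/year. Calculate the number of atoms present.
N = A/λ = 3.632e17 atoms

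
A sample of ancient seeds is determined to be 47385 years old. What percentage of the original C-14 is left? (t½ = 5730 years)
N/N₀ = (1/2)^(t/t½) = 0.00324 = 0.324%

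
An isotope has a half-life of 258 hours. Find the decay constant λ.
λ = ln(2)/t½ = 0.002687 hour⁻¹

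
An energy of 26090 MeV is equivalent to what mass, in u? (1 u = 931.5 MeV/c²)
m = E/c² = 28.01 u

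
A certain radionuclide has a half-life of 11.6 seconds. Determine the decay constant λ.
λ = ln(2)/t½ = 0.05975 second⁻¹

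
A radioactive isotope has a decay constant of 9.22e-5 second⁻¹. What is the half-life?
t½ = ln(2)/λ = 7518 seconds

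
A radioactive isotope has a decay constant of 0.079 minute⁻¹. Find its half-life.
t½ = ln(2)/λ = 8.774 minutes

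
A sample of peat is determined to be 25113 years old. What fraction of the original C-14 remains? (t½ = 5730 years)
N/N₀ = (1/2)^(t/t½) = 0.04794 = 4.79%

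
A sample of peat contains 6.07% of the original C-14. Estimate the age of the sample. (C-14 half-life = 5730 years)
Age = t½ × log₂(1/ratio) = 23160 years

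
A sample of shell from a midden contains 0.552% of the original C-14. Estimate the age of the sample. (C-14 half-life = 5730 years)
Age = t½ × log₂(1/ratio) = 42980 years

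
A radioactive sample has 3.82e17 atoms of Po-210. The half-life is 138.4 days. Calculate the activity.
A = λN = 1.913e15 decays/day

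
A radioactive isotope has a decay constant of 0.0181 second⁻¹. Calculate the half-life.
t½ = ln(2)/λ = 38.3 seconds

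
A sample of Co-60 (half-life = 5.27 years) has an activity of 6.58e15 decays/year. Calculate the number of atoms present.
N = A/λ = 5.003e16 atoms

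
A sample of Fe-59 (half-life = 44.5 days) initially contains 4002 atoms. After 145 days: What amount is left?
N = N₀(1/2)^(t/t½) = 418.2 atoms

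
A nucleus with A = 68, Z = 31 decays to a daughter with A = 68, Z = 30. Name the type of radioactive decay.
ΔA = 0, ΔZ = -1 ⇒ beta-plus decay (β⁺) or electron capture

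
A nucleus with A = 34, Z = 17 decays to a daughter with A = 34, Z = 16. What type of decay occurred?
ΔA = 0, ΔZ = -1 ⇒ beta-plus decay (β⁺) or electron capture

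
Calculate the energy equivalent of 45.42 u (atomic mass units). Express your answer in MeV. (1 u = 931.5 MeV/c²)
E = mc² = 42310 MeV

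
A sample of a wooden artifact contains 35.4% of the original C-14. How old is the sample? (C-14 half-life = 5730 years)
Age = t½ × log₂(1/ratio) = 8585 years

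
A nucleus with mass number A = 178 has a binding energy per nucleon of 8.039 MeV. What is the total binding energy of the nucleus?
B.E. = 8.039 × 178 = 1431 MeV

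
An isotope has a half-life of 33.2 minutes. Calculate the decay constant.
λ = ln(2)/t½ = 0.02088 minute⁻¹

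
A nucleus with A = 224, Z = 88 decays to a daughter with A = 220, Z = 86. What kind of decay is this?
ΔA = -4, ΔZ = -2 ⇒ alpha decay (α)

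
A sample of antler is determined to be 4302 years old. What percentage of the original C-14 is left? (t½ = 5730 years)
N/N₀ = (1/2)^(t/t½) = 0.5943 = 59.4%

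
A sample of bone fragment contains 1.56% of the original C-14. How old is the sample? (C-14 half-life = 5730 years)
Age = t½ × log₂(1/ratio) = 34390 years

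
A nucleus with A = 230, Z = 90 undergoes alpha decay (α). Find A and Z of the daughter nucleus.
Daughter: A = 226, Z = 88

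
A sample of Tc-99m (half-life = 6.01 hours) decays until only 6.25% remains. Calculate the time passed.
t = t½ × log₂(N₀/N) = 24.04 hours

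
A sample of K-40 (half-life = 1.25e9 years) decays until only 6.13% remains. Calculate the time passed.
t = t½ × log₂(N₀/N) = 5.035e9 years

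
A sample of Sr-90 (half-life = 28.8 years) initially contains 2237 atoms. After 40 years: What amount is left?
N = N₀(1/2)^(t/t½) = 854.2 atoms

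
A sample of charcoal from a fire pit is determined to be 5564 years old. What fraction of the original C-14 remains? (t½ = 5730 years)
N/N₀ = (1/2)^(t/t½) = 0.5101 = 51%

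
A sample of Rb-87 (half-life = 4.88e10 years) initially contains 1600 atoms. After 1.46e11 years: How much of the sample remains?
N = N₀(1/2)^(t/t½) = 201.1 atoms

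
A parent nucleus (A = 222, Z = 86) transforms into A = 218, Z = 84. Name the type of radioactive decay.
ΔA = -4, ΔZ = -2 ⇒ alpha decay (α)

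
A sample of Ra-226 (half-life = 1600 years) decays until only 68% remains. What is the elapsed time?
t = t½ × log₂(N₀/N) = 890.2 years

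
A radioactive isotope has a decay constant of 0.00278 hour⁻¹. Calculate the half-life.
t½ = ln(2)/λ = 249.3 hours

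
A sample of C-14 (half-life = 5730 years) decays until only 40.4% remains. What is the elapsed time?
t = t½ × log₂(N₀/N) = 7492 years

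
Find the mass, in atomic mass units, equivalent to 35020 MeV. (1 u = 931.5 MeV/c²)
m = E/c² = 37.6 u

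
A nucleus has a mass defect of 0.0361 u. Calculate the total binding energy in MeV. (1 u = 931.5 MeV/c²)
B.E. = Δm × 931.5 = 33.63 MeV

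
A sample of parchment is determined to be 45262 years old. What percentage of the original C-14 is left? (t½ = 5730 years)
N/N₀ = (1/2)^(t/t½) = 0.004189 = 0.419%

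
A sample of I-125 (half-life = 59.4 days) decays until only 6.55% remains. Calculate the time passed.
t = t½ × log₂(N₀/N) = 233.6 days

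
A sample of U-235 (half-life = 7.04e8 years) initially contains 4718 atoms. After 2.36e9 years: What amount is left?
N = N₀(1/2)^(t/t½) = 462 atoms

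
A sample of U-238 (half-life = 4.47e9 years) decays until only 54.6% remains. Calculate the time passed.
t = t½ × log₂(N₀/N) = 3.902e9 years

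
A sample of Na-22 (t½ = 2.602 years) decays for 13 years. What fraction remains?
N/N₀ = (1/2)^(t/t½) = 0.03133 = 3.13%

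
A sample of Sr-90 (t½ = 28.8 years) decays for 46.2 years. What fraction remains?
N/N₀ = (1/2)^(t/t½) = 0.3289 = 32.9%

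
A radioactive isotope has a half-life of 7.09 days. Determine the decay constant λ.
λ = ln(2)/t½ = 0.09776 day⁻¹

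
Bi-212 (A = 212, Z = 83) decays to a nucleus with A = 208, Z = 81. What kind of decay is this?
ΔA = -4, ΔZ = -2 ⇒ alpha decay (α)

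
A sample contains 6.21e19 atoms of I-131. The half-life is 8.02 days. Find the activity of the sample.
A = λN = 5.367e18 decays/day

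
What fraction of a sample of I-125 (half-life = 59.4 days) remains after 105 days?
N/N₀ = (1/2)^(t/t½) = 0.2937 = 29.4%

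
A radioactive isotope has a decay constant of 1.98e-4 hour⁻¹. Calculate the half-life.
t½ = ln(2)/λ = 3501 hours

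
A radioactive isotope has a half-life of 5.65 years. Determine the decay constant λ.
λ = ln(2)/t½ = 0.1227 year⁻¹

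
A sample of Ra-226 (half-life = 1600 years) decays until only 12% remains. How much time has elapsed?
t = t½ × log₂(N₀/N) = 4894 years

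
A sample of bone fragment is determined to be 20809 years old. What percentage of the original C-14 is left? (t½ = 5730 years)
N/N₀ = (1/2)^(t/t½) = 0.08068 = 8.07%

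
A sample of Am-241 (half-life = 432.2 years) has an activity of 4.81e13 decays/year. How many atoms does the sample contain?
N = A/λ = 2.999e16 atoms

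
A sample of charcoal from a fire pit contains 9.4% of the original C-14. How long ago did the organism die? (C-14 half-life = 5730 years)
Age = t½ × log₂(1/ratio) = 19550 years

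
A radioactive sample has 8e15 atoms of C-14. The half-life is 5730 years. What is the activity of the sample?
A = λN = 9.677e11 decays/year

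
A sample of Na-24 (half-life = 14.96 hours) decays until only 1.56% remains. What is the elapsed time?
t = t½ × log₂(N₀/N) = 89.79 hours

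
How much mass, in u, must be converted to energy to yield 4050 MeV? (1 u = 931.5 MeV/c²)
m = E/c² = 4.348 u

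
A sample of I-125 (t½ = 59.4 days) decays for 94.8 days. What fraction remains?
N/N₀ = (1/2)^(t/t½) = 0.3308 = 33.1%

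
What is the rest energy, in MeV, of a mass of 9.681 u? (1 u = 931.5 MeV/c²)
E = mc² = 9018 MeV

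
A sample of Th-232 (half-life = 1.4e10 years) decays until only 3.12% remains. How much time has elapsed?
t = t½ × log₂(N₀/N) = 7.003e10 years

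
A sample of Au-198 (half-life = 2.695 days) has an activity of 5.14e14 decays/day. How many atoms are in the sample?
N = A/λ = 1.998e15 atoms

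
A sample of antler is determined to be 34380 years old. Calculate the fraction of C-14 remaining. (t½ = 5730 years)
N/N₀ = (1/2)^(t/t½) = 0.01562 = 1.56%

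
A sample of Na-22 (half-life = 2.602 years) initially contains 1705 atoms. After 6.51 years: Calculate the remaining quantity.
N = N₀(1/2)^(t/t½) = 301 atoms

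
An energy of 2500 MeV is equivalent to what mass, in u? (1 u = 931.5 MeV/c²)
m = E/c² = 2.684 u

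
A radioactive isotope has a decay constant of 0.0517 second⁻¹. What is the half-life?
t½ = ln(2)/λ = 13.41 seconds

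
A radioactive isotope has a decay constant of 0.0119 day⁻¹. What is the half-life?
t½ = ln(2)/λ = 58.25 days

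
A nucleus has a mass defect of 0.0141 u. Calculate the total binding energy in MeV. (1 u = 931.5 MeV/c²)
B.E. = Δm × 931.5 = 13.13 MeV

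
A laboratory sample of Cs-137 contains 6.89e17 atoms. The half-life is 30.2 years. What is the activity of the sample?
A = λN = 1.581e16 decays/year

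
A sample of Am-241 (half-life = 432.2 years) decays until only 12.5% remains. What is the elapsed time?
t = t½ × log₂(N₀/N) = 1297 years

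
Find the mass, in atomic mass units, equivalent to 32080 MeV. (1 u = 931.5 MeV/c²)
m = E/c² = 34.44 u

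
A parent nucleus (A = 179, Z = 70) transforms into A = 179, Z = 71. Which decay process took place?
ΔA = 0, ΔZ = +1 ⇒ beta-minus decay (β⁻)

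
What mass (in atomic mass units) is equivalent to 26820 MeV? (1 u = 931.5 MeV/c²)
m = E/c² = 28.79 u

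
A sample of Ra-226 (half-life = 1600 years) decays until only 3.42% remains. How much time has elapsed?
t = t½ × log₂(N₀/N) = 7792 years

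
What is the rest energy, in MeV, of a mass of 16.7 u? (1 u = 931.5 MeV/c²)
E = mc² = 15560 MeV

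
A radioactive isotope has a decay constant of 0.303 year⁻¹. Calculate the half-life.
t½ = ln(2)/λ = 2.288 years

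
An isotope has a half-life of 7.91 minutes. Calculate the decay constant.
λ = ln(2)/t½ = 0.08763 minute⁻¹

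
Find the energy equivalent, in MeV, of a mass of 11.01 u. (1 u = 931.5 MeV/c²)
E = mc² = 10260 MeV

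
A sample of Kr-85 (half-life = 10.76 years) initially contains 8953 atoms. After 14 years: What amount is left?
N = N₀(1/2)^(t/t½) = 3633 atoms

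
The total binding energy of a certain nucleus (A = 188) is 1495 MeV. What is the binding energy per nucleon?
B.E./A = 1495/188 = 7.952 MeV/nucleon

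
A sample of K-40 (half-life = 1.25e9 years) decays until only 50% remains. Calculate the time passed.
t = t½ × log₂(N₀/N) = 1.25e9 years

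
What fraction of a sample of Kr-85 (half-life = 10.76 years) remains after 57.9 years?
N/N₀ = (1/2)^(t/t½) = 0.024 = 2.4%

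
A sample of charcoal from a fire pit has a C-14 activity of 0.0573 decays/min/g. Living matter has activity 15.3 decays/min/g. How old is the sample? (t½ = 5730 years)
Age = t½ × log₂(A₀/A) = 46190 years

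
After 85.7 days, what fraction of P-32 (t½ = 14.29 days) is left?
N/N₀ = (1/2)^(t/t½) = 0.01566 = 1.57%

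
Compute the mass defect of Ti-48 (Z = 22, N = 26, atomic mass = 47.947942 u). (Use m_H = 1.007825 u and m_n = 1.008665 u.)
Δm = Z·m_H + N·m_n − M = 0.4495 u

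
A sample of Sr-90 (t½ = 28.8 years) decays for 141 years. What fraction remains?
N/N₀ = (1/2)^(t/t½) = 0.03359 = 3.36%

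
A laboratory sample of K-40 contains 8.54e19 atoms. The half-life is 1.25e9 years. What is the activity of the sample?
A = λN = 4.736e10 decays/year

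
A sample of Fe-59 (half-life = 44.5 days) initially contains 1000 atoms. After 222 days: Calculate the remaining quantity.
N = N₀(1/2)^(t/t½) = 31.49 atoms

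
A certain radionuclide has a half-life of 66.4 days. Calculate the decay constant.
λ = ln(2)/t½ = 0.01044 day⁻¹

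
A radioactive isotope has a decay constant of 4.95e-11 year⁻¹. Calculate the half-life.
t½ = ln(2)/λ = 1.4e10 years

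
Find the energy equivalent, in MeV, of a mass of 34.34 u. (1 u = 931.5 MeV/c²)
E = mc² = 31990 MeV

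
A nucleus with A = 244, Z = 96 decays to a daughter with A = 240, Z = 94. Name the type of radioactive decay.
ΔA = -4, ΔZ = -2 ⇒ alpha decay (α)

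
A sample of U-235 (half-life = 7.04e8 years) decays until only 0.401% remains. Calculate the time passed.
t = t½ × log₂(N₀/N) = 5.605e9 years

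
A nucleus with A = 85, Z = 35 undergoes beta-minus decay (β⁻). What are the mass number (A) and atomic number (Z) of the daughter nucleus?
Daughter: A = 85, Z = 36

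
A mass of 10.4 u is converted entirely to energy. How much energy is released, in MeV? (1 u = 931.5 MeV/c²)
E = mc² = 9688 MeV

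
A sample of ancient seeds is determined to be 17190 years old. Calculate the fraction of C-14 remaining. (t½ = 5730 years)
N/N₀ = (1/2)^(t/t½) = 0.125 = 12.5%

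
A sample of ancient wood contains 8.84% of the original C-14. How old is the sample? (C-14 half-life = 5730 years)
Age = t½ × log₂(1/ratio) = 20050 years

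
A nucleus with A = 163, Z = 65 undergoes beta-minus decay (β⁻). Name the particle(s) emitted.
β⁻: electron (e⁻) + antineutrino (ν̄ₑ)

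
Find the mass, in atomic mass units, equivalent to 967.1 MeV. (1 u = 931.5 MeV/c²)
m = E/c² = 1.038 u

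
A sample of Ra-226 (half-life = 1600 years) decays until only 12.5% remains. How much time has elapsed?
t = t½ × log₂(N₀/N) = 4800 years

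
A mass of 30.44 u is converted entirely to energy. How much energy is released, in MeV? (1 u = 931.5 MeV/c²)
E = mc² = 28350 MeV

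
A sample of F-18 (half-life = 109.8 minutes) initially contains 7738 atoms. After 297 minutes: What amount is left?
N = N₀(1/2)^(t/t½) = 1187 atoms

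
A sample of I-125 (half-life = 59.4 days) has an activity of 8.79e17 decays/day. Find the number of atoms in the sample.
N = A/λ = 7.533e19 atoms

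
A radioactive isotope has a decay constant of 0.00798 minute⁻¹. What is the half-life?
t½ = ln(2)/λ = 86.86 minutes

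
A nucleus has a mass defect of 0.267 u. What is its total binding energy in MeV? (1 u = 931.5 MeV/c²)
B.E. = Δm × 931.5 = 248.7 MeV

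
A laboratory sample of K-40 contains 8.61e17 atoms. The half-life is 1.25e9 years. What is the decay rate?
A = λN = 4.774e8 decays/year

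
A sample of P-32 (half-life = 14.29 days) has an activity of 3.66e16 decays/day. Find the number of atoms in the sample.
N = A/λ = 7.545e17 atoms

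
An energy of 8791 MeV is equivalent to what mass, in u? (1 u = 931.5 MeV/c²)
m = E/c² = 9.437 u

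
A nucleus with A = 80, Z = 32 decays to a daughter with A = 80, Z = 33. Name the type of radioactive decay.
ΔA = 0, ΔZ = +1 ⇒ beta-minus decay (β⁻)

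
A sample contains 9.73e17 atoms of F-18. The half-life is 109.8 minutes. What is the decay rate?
A = λN = 6.142e15 decays/minute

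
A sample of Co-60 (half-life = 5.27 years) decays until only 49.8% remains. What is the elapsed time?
t = t½ × log₂(N₀/N) = 5.3 years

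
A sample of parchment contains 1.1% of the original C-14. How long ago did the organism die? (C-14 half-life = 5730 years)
Age = t½ × log₂(1/ratio) = 37280 years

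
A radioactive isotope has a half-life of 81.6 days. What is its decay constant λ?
λ = ln(2)/t½ = 0.008494 day⁻¹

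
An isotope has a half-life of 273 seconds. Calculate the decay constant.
λ = ln(2)/t½ = 0.002539 second⁻¹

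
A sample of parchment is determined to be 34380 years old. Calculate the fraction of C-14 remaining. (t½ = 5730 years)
N/N₀ = (1/2)^(t/t½) = 0.01562 = 1.56%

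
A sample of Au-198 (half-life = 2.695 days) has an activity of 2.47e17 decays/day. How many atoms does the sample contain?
N = A/λ = 9.604e17 atoms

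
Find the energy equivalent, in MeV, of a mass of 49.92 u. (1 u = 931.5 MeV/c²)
E = mc² = 46500 MeV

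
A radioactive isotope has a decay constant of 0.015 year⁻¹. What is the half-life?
t½ = ln(2)/λ = 46.21 years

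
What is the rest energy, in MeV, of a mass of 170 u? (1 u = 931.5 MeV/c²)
E = mc² = 1.584e5 MeV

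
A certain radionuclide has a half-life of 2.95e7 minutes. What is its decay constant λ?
λ = ln(2)/t½ = 2.35e-8 minute⁻¹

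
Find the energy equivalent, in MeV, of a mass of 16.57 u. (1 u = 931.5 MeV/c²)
E = mc² = 15430 MeV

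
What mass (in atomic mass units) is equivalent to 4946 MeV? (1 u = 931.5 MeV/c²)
m = E/c² = 5.31 u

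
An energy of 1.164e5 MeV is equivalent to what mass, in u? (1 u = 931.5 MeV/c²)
m = E/c² = 125 u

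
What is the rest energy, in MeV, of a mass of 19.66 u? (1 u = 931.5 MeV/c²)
E = mc² = 18310 MeV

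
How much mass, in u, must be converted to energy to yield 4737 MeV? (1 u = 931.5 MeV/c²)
m = E/c² = 5.085 u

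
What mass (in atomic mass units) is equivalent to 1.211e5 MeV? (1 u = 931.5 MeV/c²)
m = E/c² = 130 u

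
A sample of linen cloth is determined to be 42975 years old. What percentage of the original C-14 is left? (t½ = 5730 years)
N/N₀ = (1/2)^(t/t½) = 0.005524 = 0.552%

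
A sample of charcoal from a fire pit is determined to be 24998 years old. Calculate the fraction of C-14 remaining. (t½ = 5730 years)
N/N₀ = (1/2)^(t/t½) = 0.04861 = 4.86%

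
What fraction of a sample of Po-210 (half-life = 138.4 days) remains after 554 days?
N/N₀ = (1/2)^(t/t½) = 0.06237 = 6.24%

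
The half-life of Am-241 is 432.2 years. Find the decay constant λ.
λ = ln(2)/t½ = 0.001604 year⁻¹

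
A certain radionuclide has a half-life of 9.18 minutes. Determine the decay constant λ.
λ = ln(2)/t½ = 0.07551 minute⁻¹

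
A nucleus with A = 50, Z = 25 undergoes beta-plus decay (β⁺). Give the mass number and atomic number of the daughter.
Daughter: A = 50, Z = 24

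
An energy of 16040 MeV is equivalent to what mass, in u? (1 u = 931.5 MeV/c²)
m = E/c² = 17.22 u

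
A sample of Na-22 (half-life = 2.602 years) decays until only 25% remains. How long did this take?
t = t½ × log₂(N₀/N) = 5.204 years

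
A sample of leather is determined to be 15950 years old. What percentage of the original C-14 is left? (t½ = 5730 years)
N/N₀ = (1/2)^(t/t½) = 0.1452 = 14.5%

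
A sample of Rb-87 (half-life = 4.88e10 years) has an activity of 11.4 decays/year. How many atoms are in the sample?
N = A/λ = 8.026e11 atoms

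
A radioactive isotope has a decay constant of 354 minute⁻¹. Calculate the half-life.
t½ = ln(2)/λ = 0.001958 minutes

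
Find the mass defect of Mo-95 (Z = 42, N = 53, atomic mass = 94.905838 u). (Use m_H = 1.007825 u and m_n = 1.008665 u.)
Δm = Z·m_H + N·m_n − M = 0.8821 u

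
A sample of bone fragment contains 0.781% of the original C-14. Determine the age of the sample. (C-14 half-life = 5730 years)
Age = t½ × log₂(1/ratio) = 40110 years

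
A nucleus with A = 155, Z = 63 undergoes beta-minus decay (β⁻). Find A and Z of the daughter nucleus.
Daughter: A = 155, Z = 64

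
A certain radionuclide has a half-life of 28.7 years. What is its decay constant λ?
λ = ln(2)/t½ = 0.02415 year⁻¹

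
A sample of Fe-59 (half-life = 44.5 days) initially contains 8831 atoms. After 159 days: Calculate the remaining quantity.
N = N₀(1/2)^(t/t½) = 742 atoms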